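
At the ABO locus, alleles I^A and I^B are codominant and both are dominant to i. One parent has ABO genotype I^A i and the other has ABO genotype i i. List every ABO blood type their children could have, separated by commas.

Gametes from I^A i × i i give offspring ABO genotypes I^A i, i i, i.e. phenotypes O, A.

O, A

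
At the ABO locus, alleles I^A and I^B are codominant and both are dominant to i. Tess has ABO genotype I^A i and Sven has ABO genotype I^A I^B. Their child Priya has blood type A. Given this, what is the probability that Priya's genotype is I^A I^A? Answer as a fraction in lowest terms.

1/2

Cross I^A i × I^A I^B → 1/4 I^A I^A, 1/4 I^A I^B, 1/4 I^A i, 1/4 I^B i.
Type-A genotypes among offspring: I^A I^A (1/4), I^A i (1/4); total 1/2.
P(I^A I^A | type A) = (1/4) / (1/2) = 1/2.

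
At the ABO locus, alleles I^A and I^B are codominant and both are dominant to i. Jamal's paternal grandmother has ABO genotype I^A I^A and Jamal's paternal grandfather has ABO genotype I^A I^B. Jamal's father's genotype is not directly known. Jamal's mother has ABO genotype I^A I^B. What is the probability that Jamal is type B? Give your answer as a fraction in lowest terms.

1/8

Jamal's father's ABO genotype from I^A I^A × I^A I^B: 1/2 I^A I^A, 1/2 I^A I^B.
Crossing each possibility with the mother I^A I^B and summing P(type B): 1/2·0 + 1/2·1/4 = 1/8.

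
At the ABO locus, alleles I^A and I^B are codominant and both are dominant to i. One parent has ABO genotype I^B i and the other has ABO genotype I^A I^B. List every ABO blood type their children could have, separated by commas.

Gametes from I^B i × I^A I^B give offspring ABO genotypes I^A I^B, I^A i, I^B I^B, I^B i, i.e. phenotypes A, B, AB.

A, B, AB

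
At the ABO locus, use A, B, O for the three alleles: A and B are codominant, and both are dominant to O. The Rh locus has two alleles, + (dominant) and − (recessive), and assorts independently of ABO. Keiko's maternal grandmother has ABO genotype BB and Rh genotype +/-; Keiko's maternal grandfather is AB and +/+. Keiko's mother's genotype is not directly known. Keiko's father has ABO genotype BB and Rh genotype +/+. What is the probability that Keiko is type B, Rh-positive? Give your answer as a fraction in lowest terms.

3/4

Keiko's mother's ABO genotype from BB × AB: 1/2 AB, 1/2 BB.
Crossing each possibility with the father BB and summing P(type B): 1/2·1/2 + 1/2·1 = 3/4.
Similarly for Rh via the mother's Rh distribution: P(Rh+) = 1.
Independent loci: 3/4 × 1 = 3/4.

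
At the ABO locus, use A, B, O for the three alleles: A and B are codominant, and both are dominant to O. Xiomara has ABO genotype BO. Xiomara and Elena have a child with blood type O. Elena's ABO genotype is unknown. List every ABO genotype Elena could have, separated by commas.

AO, BO, OO

For each candidate genotype of Elena, check whether crossing it with BO can produce every observed child phenotype.
  AA → possible child types {A, AB} ✗
  AB → possible child types {A, B, AB} ✗
  AO → possible child types {O, A, B, AB} ✓
  BB → possible child types {B} ✗
  BO → possible child types {O, B} ✓
  OO → possible child types {O, B} ✓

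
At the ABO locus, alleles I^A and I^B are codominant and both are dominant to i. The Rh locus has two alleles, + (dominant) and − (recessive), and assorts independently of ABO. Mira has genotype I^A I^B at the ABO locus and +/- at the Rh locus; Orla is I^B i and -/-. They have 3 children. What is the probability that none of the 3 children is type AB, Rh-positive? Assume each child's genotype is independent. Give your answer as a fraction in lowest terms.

343/512

ABO cross I^A I^B × I^B i → 1/4 A, 1/2 B, 1/4 AB.
Rh cross +/- × -/- → 1/2 Rh+, 1/2 Rh-; so P(type AB, Rh-positive) = 1/4 × 1/2 = 1/8 per child.
P(not type AB, Rh-positive) = 7/8 for one child; (7/8)^3 = 343/512.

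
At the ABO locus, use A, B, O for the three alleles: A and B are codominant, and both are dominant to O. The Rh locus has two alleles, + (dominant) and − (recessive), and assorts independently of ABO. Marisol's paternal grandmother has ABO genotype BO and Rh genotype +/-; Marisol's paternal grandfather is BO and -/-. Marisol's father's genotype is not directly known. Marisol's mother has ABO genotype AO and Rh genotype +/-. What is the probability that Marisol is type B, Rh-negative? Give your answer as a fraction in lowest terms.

3/32

Marisol's father's ABO genotype from BO × BO: 1/4 BB, 1/2 BO, 1/4 OO.
Crossing each possibility with the mother AO and summing P(type B): 1/4·1/2 + 1/2·1/4 + 1/4·0 = 1/4.
Similarly for Rh via the father's Rh distribution: P(Rh-) = 3/8.
Independent loci: 1/4 × 3/8 = 3/32.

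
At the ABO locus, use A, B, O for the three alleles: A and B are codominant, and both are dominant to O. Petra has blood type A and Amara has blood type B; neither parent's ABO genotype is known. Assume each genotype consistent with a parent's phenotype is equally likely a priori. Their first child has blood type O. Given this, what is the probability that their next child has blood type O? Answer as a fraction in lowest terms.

1/4

Possible genotypes: Petra ∈ {AA, AO}; Amara ∈ {BB, BO}.
Weight each parental genotype pair by prior × P(type-O child):
  AO × BO: posterior weight 1; P(next child type O) = 1/4.
Weighted sum = 1/4.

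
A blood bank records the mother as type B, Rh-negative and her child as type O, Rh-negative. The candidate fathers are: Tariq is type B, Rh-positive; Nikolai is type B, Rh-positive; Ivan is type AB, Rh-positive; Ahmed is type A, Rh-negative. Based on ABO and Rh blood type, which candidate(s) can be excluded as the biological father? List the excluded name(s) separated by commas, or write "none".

A candidate is excluded only if no genotype consistent with his phenotype could produce a type O, Rh-negative child with a type B, Rh-negative mother.
Ivan (type AB, Rh+): no genotype consistent with that phenotype can produce a type-O Rh- child with a type-B mother.

Ivan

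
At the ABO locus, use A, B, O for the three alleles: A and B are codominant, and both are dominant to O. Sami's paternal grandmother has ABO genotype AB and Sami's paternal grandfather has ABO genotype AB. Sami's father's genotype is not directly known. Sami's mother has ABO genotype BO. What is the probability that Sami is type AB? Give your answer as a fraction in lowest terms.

1/4

Sami's father's ABO genotype from AB × AB: 1/4 AA, 1/2 AB, 1/4 BB.
Crossing each possibility with the mother BO and summing P(type AB): 1/4·1/2 + 1/2·1/4 + 1/4·0 = 1/4.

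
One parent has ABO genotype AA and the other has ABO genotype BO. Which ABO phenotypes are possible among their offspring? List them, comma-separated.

Gametes from AA × BO give offspring ABO genotypes AB, AO, i.e. phenotypes A, AB.

A, AB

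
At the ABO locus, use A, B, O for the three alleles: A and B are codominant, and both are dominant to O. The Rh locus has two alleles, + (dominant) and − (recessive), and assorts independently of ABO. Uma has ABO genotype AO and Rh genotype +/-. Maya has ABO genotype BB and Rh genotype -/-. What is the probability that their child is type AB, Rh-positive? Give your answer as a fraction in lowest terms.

ABO cross AO × BB → offspring phenotypes: 1/2 B, 1/2 AB.
Rh cross +/- × -/- → 1/2 Rh+, 1/2 Rh-.
Independent loci: P(type AB, Rh-positive) = 1/2 × 1/2 = 1/4.

1/4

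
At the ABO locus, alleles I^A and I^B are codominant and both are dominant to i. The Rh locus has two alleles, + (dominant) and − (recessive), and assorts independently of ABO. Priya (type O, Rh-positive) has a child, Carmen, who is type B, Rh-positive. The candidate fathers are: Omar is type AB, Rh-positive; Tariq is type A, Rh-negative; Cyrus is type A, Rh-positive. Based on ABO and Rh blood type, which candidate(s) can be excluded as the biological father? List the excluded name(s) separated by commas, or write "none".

A candidate is excluded only if no genotype consistent with his phenotype could produce a type B, Rh-positive child with a type O, Rh-positive mother.
Tariq (type A, Rh-): no genotype consistent with that phenotype can produce a type-B Rh+ child with a type-O mother.
Cyrus (type A, Rh+): no genotype consistent with that phenotype can produce a type-B Rh+ child with a type-O mother.

Tariq, Cyrus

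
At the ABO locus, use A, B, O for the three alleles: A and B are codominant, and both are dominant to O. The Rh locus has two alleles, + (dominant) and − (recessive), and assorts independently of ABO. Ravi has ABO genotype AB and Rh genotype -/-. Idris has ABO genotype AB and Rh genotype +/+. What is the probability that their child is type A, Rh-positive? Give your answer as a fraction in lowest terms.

ABO cross AB × AB → offspring phenotypes: 1/4 A, 1/4 B, 1/2 AB.
Rh cross -/- × +/+ → 1 Rh+.
Independent loci: P(type A, Rh-positive) = 1/4 × 1 = 1/4.

1/4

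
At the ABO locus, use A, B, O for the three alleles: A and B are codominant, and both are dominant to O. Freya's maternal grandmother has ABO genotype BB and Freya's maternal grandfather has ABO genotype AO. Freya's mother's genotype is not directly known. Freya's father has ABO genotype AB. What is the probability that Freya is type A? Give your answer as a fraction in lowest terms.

1/4

Freya's mother's ABO genotype from BB × AO: 1/2 AB, 1/2 BO.
Crossing each possibility with the father AB and summing P(type A): 1/2·1/4 + 1/2·1/4 = 1/4.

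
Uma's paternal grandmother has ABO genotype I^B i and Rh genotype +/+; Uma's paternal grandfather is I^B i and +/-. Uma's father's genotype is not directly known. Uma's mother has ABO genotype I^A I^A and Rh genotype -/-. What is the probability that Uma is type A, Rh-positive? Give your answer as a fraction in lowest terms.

3/8

Uma's father's ABO genotype from I^B i × I^B i: 1/4 I^B I^B, 1/2 I^B i, 1/4 i i.
Crossing each possibility with the mother I^A I^A and summing P(type A): 1/4·0 + 1/2·1/2 + 1/4·1 = 1/2.
Similarly for Rh via the father's Rh distribution: P(Rh+) = 3/4.
Independent loci: 1/2 × 3/4 = 3/8.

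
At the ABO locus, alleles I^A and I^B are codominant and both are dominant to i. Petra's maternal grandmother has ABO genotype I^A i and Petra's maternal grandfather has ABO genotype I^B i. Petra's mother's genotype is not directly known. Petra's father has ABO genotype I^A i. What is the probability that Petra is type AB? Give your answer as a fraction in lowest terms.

Petra's mother's ABO genotype from I^A i × I^B i: 1/4 I^A I^B, 1/4 I^A i, 1/4 I^B i, 1/4 i i.
Crossing each possibility with the father I^A i and summing P(type AB): 1/4·1/4 + 1/4·0 + 1/4·1/4 + 1/4·0 = 1/8.

1/8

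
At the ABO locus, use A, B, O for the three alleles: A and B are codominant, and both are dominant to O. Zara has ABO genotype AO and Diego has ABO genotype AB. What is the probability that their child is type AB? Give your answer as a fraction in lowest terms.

1/4

ABO cross AO × AB → offspring phenotypes: 1/2 A, 1/4 B, 1/4 AB.
So P(type AB) = 1/4.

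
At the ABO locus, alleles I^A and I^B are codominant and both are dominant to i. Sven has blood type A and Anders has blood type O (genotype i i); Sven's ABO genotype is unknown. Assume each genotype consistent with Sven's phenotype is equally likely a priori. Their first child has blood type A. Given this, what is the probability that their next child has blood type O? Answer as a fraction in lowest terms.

1/6

Possible genotypes: Sven ∈ {I^A I^A, I^A i}; Anders ∈ {i i}.
Weight each parental genotype pair by prior × P(type-A child):
  I^A I^A × i i: posterior weight 2/3; P(next child type O) = 0.
  I^A i × i i: posterior weight 1/3; P(next child type O) = 1/2.
Weighted sum = 1/6.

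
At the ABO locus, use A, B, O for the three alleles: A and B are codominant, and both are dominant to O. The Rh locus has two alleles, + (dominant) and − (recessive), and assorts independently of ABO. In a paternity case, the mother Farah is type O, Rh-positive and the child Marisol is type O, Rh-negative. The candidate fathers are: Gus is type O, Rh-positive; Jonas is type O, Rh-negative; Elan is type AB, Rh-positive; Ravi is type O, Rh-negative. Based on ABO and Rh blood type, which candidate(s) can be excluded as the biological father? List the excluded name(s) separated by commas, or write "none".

Elan

A candidate is excluded only if no genotype consistent with his phenotype could produce a type O, Rh-negative child with a type O, Rh-positive mother.
Elan (type AB, Rh+): no genotype consistent with that phenotype can produce a type-O Rh- child with a type-O mother.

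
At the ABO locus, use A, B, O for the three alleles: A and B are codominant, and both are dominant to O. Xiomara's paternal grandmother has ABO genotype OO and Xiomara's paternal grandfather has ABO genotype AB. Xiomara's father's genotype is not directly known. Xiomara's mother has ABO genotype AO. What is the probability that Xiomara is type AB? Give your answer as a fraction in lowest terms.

1/8

Xiomara's father's ABO genotype from OO × AB: 1/2 AO, 1/2 BO.
Crossing each possibility with the mother AO and summing P(type AB): 1/2·0 + 1/2·1/4 = 1/8.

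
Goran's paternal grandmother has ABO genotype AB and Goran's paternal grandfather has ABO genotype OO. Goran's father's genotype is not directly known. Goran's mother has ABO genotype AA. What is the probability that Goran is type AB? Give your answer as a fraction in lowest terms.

Goran's father's ABO genotype from AB × OO: 1/2 AO, 1/2 BO.
Crossing each possibility with the mother AA and summing P(type AB): 1/2·0 + 1/2·1/2 = 1/4.

1/4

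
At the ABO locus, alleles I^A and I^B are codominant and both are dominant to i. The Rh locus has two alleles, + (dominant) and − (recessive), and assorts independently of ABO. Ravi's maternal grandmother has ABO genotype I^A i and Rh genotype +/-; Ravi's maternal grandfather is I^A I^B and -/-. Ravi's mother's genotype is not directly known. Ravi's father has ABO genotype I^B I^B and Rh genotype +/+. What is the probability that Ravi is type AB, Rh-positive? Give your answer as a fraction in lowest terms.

Ravi's mother's ABO genotype from I^A i × I^A I^B: 1/4 I^A I^A, 1/4 I^A I^B, 1/4 I^A i, 1/4 I^B i.
Crossing each possibility with the father I^B I^B and summing P(type AB): 1/4·1 + 1/4·1/2 + 1/4·1/2 + 1/4·0 = 1/2.
Similarly for Rh via the mother's Rh distribution: P(Rh+) = 1.
Independent loci: 1/2 × 1 = 1/2.

1/2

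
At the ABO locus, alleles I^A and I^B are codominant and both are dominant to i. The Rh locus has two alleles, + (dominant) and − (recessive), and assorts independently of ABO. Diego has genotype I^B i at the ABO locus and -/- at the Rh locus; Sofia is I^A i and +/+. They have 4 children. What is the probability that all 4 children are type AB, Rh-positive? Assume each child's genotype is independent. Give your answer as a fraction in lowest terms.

ABO cross I^B i × I^A i → 1/4 O, 1/4 A, 1/4 B, 1/4 AB.
Rh cross -/- × +/+ → 1 Rh+; so P(type AB, Rh-positive) = 1/4 × 1 = 1/4 per child.
All 4 independent: (1/4)^4 = 1/256.

1/256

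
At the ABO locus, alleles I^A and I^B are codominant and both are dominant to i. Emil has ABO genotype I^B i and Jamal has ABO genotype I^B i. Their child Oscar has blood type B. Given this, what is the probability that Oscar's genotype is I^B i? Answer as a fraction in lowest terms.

Cross I^B i × I^B i → 1/4 I^B I^B, 1/2 I^B i, 1/4 i i.
Type-B genotypes among offspring: I^B I^B (1/4), I^B i (1/2); total 3/4.
P(I^B i | type B) = (1/2) / (3/4) = 2/3.

2/3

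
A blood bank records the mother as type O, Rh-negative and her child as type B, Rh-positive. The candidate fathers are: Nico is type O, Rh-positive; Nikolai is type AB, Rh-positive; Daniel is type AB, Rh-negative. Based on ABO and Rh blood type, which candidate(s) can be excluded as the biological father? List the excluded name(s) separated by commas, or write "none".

A candidate is excluded only if no genotype consistent with his phenotype could produce a type B, Rh-positive child with a type O, Rh-negative mother.
Nico (type O, Rh+): no genotype consistent with that phenotype can produce a type-B Rh+ child with a type-O mother.
Daniel (type AB, Rh-): no genotype consistent with that phenotype can produce a type-B Rh+ child with a type-O mother.

Nico, Daniel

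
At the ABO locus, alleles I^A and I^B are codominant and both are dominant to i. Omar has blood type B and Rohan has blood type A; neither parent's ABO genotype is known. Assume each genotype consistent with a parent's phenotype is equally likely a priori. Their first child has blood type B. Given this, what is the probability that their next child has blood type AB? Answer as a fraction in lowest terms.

Possible genotypes: Omar ∈ {I^B I^B, I^B i}; Rohan ∈ {I^A I^A, I^A i}.
Weight each parental genotype pair by prior × P(type-B child):
  I^B I^B × I^A i: posterior weight 2/3; P(next child type AB) = 1/2.
  I^B i × I^A i: posterior weight 1/3; P(next child type AB) = 1/4.
Weighted sum = 5/12.

5/12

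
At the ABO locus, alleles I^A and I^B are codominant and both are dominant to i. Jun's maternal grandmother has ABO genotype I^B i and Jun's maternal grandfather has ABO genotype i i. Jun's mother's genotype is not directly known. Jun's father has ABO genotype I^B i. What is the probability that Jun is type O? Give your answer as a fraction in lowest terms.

Jun's mother's ABO genotype from I^B i × i i: 1/2 I^B i, 1/2 i i.
Crossing each possibility with the father I^B i and summing P(type O): 1/2·1/4 + 1/2·1/2 = 3/8.

3/8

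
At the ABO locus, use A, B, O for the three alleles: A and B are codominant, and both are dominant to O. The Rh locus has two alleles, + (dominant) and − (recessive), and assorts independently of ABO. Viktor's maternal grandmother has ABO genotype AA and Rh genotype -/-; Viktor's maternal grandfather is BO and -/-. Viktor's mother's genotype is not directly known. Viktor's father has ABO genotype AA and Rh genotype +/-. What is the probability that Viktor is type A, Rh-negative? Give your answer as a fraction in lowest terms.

Viktor's mother's ABO genotype from AA × BO: 1/2 AB, 1/2 AO.
Crossing each possibility with the father AA and summing P(type A): 1/2·1/2 + 1/2·1 = 3/4.
Similarly for Rh via the mother's Rh distribution: P(Rh-) = 1/2.
Independent loci: 3/4 × 1/2 = 3/8.

3/8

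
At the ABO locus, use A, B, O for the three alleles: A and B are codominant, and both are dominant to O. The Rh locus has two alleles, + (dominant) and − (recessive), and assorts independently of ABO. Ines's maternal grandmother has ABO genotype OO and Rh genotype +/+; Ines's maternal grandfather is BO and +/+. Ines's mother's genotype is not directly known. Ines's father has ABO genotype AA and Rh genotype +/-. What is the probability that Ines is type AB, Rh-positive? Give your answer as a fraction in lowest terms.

Ines's mother's ABO genotype from OO × BO: 1/2 BO, 1/2 OO.
Crossing each possibility with the father AA and summing P(type AB): 1/2·1/2 + 1/2·0 = 1/4.
Similarly for Rh via the mother's Rh distribution: P(Rh+) = 1.
Independent loci: 1/4 × 1 = 1/4.

1/4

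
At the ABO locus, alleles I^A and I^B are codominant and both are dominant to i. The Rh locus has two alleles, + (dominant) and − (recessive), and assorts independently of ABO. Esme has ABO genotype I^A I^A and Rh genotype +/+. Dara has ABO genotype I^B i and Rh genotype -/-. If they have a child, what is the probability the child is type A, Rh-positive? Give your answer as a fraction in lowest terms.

1/2

ABO cross I^A I^A × I^B i → offspring phenotypes: 1/2 A, 1/2 AB.
Rh cross +/+ × -/- → 1 Rh+.
Independent loci: P(type A, Rh-positive) = 1/2 × 1 = 1/2.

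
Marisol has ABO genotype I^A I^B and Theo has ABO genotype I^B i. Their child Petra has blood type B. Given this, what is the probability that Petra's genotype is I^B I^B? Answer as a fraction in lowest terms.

Cross I^A I^B × I^B i → 1/4 I^A I^B, 1/4 I^A i, 1/4 I^B I^B, 1/4 I^B i.
Type-B genotypes among offspring: I^B I^B (1/4), I^B i (1/4); total 1/2.
P(I^B I^B | type B) = (1/4) / (1/2) = 1/2.

1/2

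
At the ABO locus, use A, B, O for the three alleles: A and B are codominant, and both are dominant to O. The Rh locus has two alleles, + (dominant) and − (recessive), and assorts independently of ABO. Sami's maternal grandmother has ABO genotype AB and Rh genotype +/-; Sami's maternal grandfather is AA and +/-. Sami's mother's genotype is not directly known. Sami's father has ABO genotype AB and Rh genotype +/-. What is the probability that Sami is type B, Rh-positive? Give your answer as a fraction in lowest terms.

Sami's mother's ABO genotype from AB × AA: 1/2 AA, 1/2 AB.
Crossing each possibility with the father AB and summing P(type B): 1/2·0 + 1/2·1/4 = 1/8.
Similarly for Rh via the mother's Rh distribution: P(Rh+) = 3/4.
Independent loci: 1/8 × 3/4 = 3/32.

3/32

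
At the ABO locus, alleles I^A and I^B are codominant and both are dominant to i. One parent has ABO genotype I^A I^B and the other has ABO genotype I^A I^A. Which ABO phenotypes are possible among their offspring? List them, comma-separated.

A, AB

Gametes from I^A I^B × I^A I^A give offspring ABO genotypes I^A I^A, I^A I^B, i.e. phenotypes A, AB.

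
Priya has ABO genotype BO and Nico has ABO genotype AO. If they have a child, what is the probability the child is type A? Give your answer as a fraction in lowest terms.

1/4

ABO cross BO × AO → offspring phenotypes: 1/4 O, 1/4 A, 1/4 B, 1/4 AB.
So P(type A) = 1/4.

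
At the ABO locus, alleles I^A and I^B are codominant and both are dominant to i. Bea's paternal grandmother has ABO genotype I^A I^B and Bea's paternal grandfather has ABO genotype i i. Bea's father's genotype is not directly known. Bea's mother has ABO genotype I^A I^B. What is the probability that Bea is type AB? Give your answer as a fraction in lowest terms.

1/4

Bea's father's ABO genotype from I^A I^B × i i: 1/2 I^A i, 1/2 I^B i.
Crossing each possibility with the mother I^A I^B and summing P(type AB): 1/2·1/4 + 1/2·1/4 = 1/4.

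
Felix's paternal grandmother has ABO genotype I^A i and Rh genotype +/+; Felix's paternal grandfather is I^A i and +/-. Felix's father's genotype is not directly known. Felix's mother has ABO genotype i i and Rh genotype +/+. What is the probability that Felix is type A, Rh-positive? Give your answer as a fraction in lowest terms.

Felix's father's ABO genotype from I^A i × I^A i: 1/4 I^A I^A, 1/2 I^A i, 1/4 i i.
Crossing each possibility with the mother i i and summing P(type A): 1/4·1 + 1/2·1/2 + 1/4·0 = 1/2.
Similarly for Rh via the father's Rh distribution: P(Rh+) = 1.
Independent loci: 1/2 × 1 = 1/2.

1/2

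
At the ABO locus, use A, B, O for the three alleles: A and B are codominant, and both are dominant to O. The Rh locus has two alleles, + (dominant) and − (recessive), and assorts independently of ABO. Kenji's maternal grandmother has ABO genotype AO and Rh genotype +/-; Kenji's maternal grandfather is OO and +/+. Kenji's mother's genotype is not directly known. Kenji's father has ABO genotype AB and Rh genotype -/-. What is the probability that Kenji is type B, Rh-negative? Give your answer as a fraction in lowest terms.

Kenji's mother's ABO genotype from AO × OO: 1/2 AO, 1/2 OO.
Crossing each possibility with the father AB and summing P(type B): 1/2·1/4 + 1/2·1/2 = 3/8.
Similarly for Rh via the mother's Rh distribution: P(Rh-) = 1/4.
Independent loci: 3/8 × 1/4 = 3/32.

3/32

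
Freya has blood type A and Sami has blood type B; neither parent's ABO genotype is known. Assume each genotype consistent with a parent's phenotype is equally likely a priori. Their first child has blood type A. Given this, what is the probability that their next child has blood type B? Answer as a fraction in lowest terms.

Possible genotypes: Freya ∈ {I^A I^A, I^A i}; Sami ∈ {I^B I^B, I^B i}.
Weight each parental genotype pair by prior × P(type-A child):
  I^A I^A × I^B i: posterior weight 2/3; P(next child type B) = 0.
  I^A i × I^B i: posterior weight 1/3; P(next child type B) = 1/4.
Weighted sum = 1/12.

1/12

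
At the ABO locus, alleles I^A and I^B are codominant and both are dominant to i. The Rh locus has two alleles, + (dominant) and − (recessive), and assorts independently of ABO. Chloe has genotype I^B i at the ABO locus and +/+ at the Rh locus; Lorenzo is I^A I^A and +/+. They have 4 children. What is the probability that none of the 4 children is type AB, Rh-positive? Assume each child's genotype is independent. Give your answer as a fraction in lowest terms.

ABO cross I^B i × I^A I^A → 1/2 A, 1/2 AB.
Rh cross +/+ × +/+ → 1 Rh+; so P(type AB, Rh-positive) = 1/2 × 1 = 1/2 per child.
P(not type AB, Rh-positive) = 1/2 for one child; (1/2)^4 = 1/16.

1/16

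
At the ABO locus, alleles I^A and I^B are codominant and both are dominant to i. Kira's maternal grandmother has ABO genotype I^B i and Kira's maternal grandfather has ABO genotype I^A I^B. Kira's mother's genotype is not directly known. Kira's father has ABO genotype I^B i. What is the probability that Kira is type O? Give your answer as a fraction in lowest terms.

1/8

Kira's mother's ABO genotype from I^B i × I^A I^B: 1/4 I^A I^B, 1/4 I^A i, 1/4 I^B I^B, 1/4 I^B i.
Crossing each possibility with the father I^B i and summing P(type O): 1/4·0 + 1/4·1/4 + 1/4·0 + 1/4·1/4 = 1/8.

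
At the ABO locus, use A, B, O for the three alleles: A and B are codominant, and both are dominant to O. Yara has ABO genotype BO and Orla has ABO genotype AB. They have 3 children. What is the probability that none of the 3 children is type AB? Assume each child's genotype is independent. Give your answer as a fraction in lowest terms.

ABO cross BO × AB → 1/4 A, 1/2 B, 1/4 AB.
So P(type AB) = 1/4 per child.
P(not type AB) = 3/4 for one child; (3/4)^3 = 27/64.

27/64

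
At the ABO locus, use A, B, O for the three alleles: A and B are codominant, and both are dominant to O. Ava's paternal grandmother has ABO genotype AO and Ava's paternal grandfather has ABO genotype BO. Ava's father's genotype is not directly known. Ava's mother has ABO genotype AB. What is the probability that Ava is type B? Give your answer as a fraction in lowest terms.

3/8

Ava's father's ABO genotype from AO × BO: 1/4 AB, 1/4 AO, 1/4 BO, 1/4 OO.
Crossing each possibility with the mother AB and summing P(type B): 1/4·1/4 + 1/4·1/4 + 1/4·1/2 + 1/4·1/2 = 3/8.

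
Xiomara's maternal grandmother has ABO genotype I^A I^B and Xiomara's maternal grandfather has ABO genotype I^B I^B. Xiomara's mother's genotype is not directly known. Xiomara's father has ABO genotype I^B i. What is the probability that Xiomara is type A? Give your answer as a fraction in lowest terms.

Xiomara's mother's ABO genotype from I^A I^B × I^B I^B: 1/2 I^A I^B, 1/2 I^B I^B.
Crossing each possibility with the father I^B i and summing P(type A): 1/2·1/4 + 1/2·0 = 1/8.

1/8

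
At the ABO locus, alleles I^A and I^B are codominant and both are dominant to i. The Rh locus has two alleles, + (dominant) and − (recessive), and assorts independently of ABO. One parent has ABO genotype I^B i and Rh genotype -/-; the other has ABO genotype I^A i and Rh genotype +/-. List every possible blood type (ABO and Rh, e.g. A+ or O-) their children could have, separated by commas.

O+, O-, A+, A-, B+, B-, AB+, AB-

Gametes from I^B i × I^A i give offspring ABO genotypes I^A I^B, I^A i, I^B i, i i, i.e. phenotypes O, A, B, AB.
Rh cross -/- × +/- → phenotypes Rh+, Rh-.
Combining independently: O+, O-, A+, A-, B+, B-, AB+, AB-.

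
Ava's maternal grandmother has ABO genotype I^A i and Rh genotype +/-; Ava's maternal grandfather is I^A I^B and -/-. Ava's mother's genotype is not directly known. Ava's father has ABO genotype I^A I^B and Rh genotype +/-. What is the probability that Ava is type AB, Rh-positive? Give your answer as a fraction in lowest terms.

15/64

Ava's mother's ABO genotype from I^A i × I^A I^B: 1/4 I^A I^A, 1/4 I^A I^B, 1/4 I^A i, 1/4 I^B i.
Crossing each possibility with the father I^A I^B and summing P(type AB): 1/4·1/2 + 1/4·1/2 + 1/4·1/4 + 1/4·1/4 = 3/8.
Similarly for Rh via the mother's Rh distribution: P(Rh+) = 5/8.
Independent loci: 3/8 × 5/8 = 15/64.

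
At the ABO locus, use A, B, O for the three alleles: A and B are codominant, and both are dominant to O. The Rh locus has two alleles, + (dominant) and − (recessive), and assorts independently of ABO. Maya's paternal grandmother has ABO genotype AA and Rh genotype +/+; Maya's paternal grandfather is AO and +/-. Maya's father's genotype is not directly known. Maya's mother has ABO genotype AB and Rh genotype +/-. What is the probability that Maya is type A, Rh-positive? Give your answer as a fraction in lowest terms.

Maya's father's ABO genotype from AA × AO: 1/2 AA, 1/2 AO.
Crossing each possibility with the mother AB and summing P(type A): 1/2·1/2 + 1/2·1/2 = 1/2.
Similarly for Rh via the father's Rh distribution: P(Rh+) = 7/8.
Independent loci: 1/2 × 7/8 = 7/16.

7/16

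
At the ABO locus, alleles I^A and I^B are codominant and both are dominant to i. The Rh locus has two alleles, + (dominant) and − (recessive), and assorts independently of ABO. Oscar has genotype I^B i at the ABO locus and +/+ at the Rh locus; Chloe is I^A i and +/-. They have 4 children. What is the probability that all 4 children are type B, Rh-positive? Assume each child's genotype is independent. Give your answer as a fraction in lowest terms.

1/256

ABO cross I^B i × I^A i → 1/4 O, 1/4 A, 1/4 B, 1/4 AB.
Rh cross +/+ × +/- → 1 Rh+; so P(type B, Rh-positive) = 1/4 × 1 = 1/4 per child.
All 4 independent: (1/4)^4 = 1/256.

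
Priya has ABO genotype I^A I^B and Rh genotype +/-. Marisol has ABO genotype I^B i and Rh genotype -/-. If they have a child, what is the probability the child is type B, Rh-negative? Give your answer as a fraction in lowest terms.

1/4

ABO cross I^A I^B × I^B i → offspring phenotypes: 1/4 A, 1/2 B, 1/4 AB.
Rh cross +/- × -/- → 1/2 Rh+, 1/2 Rh-.
Independent loci: P(type B, Rh-negative) = 1/2 × 1/2 = 1/4.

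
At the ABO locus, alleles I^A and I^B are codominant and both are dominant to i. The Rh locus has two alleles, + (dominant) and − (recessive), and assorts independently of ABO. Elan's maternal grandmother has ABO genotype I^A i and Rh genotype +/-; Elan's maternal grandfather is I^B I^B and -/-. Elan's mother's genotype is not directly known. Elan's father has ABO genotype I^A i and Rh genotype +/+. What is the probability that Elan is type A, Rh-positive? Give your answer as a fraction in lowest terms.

Elan's mother's ABO genotype from I^A i × I^B I^B: 1/2 I^A I^B, 1/2 I^B i.
Crossing each possibility with the father I^A i and summing P(type A): 1/2·1/2 + 1/2·1/4 = 3/8.
Similarly for Rh via the mother's Rh distribution: P(Rh+) = 1.
Independent loci: 3/8 × 1 = 3/8.

3/8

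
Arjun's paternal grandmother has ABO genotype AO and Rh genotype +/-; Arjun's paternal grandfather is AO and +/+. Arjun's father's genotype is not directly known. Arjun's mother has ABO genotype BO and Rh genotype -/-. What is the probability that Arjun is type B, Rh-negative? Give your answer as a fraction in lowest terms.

1/16

Arjun's father's ABO genotype from AO × AO: 1/4 AA, 1/2 AO, 1/4 OO.
Crossing each possibility with the mother BO and summing P(type B): 1/4·0 + 1/2·1/4 + 1/4·1/2 = 1/4.
Similarly for Rh via the father's Rh distribution: P(Rh-) = 1/4.
Independent loci: 1/4 × 1/4 = 1/16.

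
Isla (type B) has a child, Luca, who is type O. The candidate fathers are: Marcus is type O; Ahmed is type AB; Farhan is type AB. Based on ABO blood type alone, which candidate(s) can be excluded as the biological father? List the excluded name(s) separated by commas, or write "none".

Ahmed, Farhan

A candidate is excluded only if no genotype consistent with his phenotype could produce a type O child with a type B mother.
Ahmed (type AB): no genotype consistent with that phenotype can produce a type-O child with a type-B mother.
Farhan (type AB): no genotype consistent with that phenotype can produce a type-O child with a type-B mother.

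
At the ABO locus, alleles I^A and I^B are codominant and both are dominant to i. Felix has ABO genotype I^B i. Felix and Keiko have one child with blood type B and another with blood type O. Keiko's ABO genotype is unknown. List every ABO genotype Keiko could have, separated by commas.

I^A i, I^B i, i i

For each candidate genotype of Keiko, check whether crossing it with I^B i can produce every observed child phenotype.
  I^A I^A → possible child types {A, AB} ✗
  I^A I^B → possible child types {A, B, AB} ✗
  I^A i → possible child types {O, A, B, AB} ✓
  I^B I^B → possible child types {B} ✗
  I^B i → possible child types {O, B} ✓
  i i → possible child types {O, B} ✓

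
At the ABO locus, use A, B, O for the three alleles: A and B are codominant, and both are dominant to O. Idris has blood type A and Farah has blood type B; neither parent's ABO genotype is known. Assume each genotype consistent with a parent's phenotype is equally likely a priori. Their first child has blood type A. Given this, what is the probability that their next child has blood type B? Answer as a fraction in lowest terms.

Possible genotypes: Idris ∈ {AA, AO}; Farah ∈ {BB, BO}.
Weight each parental genotype pair by prior × P(type-A child):
  AA × BO: posterior weight 2/3; P(next child type B) = 0.
  AO × BO: posterior weight 1/3; P(next child type B) = 1/4.
Weighted sum = 1/12.

1/12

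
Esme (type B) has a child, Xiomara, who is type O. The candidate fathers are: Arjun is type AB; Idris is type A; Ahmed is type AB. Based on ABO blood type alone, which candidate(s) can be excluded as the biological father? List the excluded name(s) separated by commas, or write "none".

Arjun, Ahmed

A candidate is excluded only if no genotype consistent with his phenotype could produce a type O child with a type B mother.
Arjun (type AB): no genotype consistent with that phenotype can produce a type-O child with a type-B mother.
Ahmed (type AB): no genotype consistent with that phenotype can produce a type-O child with a type-B mother.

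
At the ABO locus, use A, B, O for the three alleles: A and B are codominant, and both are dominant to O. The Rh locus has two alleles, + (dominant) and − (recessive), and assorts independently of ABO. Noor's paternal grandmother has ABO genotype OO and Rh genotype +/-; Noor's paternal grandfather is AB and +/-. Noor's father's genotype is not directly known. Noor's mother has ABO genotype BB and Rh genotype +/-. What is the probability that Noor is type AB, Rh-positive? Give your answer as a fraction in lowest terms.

Noor's father's ABO genotype from OO × AB: 1/2 AO, 1/2 BO.
Crossing each possibility with the mother BB and summing P(type AB): 1/2·1/2 + 1/2·0 = 1/4.
Similarly for Rh via the father's Rh distribution: P(Rh+) = 3/4.
Independent loci: 1/4 × 3/4 = 3/16.

3/16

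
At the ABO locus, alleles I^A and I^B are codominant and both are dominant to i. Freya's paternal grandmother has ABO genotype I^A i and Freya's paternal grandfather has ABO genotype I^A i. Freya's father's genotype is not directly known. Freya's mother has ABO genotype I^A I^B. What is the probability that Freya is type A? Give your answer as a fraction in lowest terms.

1/2

Freya's father's ABO genotype from I^A i × I^A i: 1/4 I^A I^A, 1/2 I^A i, 1/4 i i.
Crossing each possibility with the mother I^A I^B and summing P(type A): 1/4·1/2 + 1/2·1/2 + 1/4·1/2 = 1/2.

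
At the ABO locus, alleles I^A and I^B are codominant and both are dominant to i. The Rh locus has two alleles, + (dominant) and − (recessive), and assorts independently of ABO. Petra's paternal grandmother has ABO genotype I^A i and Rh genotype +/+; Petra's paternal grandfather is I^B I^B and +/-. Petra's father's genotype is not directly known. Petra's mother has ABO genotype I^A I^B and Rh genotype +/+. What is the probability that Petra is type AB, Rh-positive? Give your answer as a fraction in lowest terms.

Petra's father's ABO genotype from I^A i × I^B I^B: 1/2 I^A I^B, 1/2 I^B i.
Crossing each possibility with the mother I^A I^B and summing P(type AB): 1/2·1/2 + 1/2·1/4 = 3/8.
Similarly for Rh via the father's Rh distribution: P(Rh+) = 1.
Independent loci: 3/8 × 1 = 3/8.

3/8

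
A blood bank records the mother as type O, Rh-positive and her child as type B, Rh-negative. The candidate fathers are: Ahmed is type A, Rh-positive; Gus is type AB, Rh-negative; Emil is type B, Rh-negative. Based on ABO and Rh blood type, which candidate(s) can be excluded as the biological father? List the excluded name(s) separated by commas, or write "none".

A candidate is excluded only if no genotype consistent with his phenotype could produce a type B, Rh-negative child with a type O, Rh-positive mother.
Ahmed (type A, Rh+): no genotype consistent with that phenotype can produce a type-B Rh- child with a type-O mother.

Ahmed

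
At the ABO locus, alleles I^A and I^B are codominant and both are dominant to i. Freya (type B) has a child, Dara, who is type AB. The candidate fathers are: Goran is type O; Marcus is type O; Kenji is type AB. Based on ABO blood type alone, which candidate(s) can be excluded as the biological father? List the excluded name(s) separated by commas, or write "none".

A candidate is excluded only if no genotype consistent with his phenotype could produce a type AB child with a type B mother.
Goran (type O): no genotype consistent with that phenotype can produce a type-AB child with a type-B mother.
Marcus (type O): no genotype consistent with that phenotype can produce a type-AB child with a type-B mother.

Goran, Marcus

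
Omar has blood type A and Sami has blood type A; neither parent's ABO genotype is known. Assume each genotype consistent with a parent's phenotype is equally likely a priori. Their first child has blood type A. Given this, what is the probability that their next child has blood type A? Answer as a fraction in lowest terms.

Possible genotypes: Omar ∈ {AA, AO}; Sami ∈ {AA, AO}.
Weight each parental genotype pair by prior × P(type-A child):
  AA × AA: posterior weight 4/15; P(next child type A) = 1.
  AA × AO: posterior weight 4/15; P(next child type A) = 1.
  AO × AA: posterior weight 4/15; P(next child type A) = 1.
  AO × AO: posterior weight 1/5; P(next child type A) = 3/4.
Weighted sum = 19/20.

19/20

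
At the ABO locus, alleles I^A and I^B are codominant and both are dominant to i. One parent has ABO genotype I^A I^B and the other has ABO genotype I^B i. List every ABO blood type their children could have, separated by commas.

Gametes from I^A I^B × I^B i give offspring ABO genotypes I^A I^B, I^A i, I^B I^B, I^B i, i.e. phenotypes A, B, AB.

A, B, AB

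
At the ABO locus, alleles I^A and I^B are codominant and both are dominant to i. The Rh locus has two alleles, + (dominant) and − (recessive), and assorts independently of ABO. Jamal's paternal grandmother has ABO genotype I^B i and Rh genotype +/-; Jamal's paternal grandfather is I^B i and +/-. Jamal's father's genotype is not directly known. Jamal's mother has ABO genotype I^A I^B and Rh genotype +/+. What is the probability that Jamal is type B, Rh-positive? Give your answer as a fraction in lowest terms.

1/2

Jamal's father's ABO genotype from I^B i × I^B i: 1/4 I^B I^B, 1/2 I^B i, 1/4 i i.
Crossing each possibility with the mother I^A I^B and summing P(type B): 1/4·1/2 + 1/2·1/2 + 1/4·1/2 = 1/2.
Similarly for Rh via the father's Rh distribution: P(Rh+) = 1.
Independent loci: 1/2 × 1 = 1/2.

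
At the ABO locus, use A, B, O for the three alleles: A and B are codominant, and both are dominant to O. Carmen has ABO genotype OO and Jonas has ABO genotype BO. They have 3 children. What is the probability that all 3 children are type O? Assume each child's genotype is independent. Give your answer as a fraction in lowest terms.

ABO cross OO × BO → 1/2 O, 1/2 B.
So P(type O) = 1/2 per child.
All 3 independent: (1/2)^3 = 1/8.

1/8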